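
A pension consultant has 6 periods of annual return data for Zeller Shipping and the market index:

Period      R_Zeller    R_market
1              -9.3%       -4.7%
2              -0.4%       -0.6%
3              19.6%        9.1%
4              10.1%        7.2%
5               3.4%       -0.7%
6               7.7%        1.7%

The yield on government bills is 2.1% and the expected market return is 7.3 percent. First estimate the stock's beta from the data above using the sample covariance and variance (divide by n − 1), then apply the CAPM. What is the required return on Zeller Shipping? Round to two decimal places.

11.38%

Mean R_i = (-9.3 − 0.4 + 19.6 + 10.1 + 3.4 + 7.7) / 6 = 5.1833%
Mean R_m = (-4.7 − 0.6 + 9.1 + 7.2 − 0.7 + 1.7) / 6 = 2.0000%
Σ(R_i − R̄_i)(R_m − R̄_m) = 243.5400  ⇒  Cov = 243.5400 / 5 = 48.7080
Σ(R_m − R̄_m)² = 136.4800  ⇒  Var(R_m) = 136.4800 / 5 = 27.2960
β = Cov / Var(R_m) = 48.7080 / 27.2960 = 1.7844
MRP = 7.3% − 2.1% = 5.20%
E(R) = R_f + β × MRP = 2.1% + 1.7844 × 5.2% = 11.38%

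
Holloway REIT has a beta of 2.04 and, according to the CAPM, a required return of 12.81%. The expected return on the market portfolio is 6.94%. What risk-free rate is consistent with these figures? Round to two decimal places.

E(R) = R_f + β(E(R_m) − R_f) = R_f(1 − β) + β·E(R_m)
12.81% = R_f × (1 − 2.04) + 2.04 × 6.94%
12.81% = R_f × -1.04 + 14.1576%
R_f = (12.81% − 14.1576%) / -1.04 = 1.30%

1.30%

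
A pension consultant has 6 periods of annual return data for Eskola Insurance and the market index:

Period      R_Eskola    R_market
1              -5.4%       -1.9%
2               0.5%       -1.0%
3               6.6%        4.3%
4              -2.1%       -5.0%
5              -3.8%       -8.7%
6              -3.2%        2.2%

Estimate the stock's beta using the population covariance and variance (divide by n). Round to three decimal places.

Mean R_i = (-5.4 + 0.5 + 6.6 − 2.1 − 3.8 − 3.2) / 6 = -1.2333%
Mean R_m = (-1.9 − 1.0 + 4.3 − 5.0 − 8.7 + 2.2) / 6 = -1.6833%
Σ(R_i − R̄_i)(R_m − R̄_m) = 62.2033  ⇒  Cov = 62.2033 / 6 = 10.3672
Σ(R_m − R̄_m)² = 111.6283  ⇒  Var(R_m) = 111.6283 / 6 = 18.6047
β = Cov / Var(R_m) = 10.3672 / 18.6047 = 0.5572

0.557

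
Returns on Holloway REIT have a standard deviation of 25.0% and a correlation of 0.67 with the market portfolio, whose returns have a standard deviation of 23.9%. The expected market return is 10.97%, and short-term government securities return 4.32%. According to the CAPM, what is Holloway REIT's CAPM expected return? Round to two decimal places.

8.98%

β = ρ × σ_i / σ_m = 0.67 × 25.0% / 23.9% = 0.7008
MRP = 10.97% − 4.32% = 6.65%
E(R) = 4.32% + 0.7008 × 6.65% = 8.98%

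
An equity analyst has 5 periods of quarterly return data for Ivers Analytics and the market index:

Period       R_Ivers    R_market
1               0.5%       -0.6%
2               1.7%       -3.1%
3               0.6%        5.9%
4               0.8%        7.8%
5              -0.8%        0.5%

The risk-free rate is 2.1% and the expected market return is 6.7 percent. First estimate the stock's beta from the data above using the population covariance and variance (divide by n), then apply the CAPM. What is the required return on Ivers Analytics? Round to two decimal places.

1.99%

Mean R_i = (0.5 + 1.7 + 0.6 + 0.8 − 0.8) / 5 = 0.5600%
Mean R_m = (-0.6 − 3.1 + 5.9 + 7.8 + 0.5) / 5 = 2.1000%
Σ(R_i − R̄_i)(R_m − R̄_m) = -2.0700  ⇒  Cov = -2.0700 / 5 = -0.4140
Σ(R_m − R̄_m)² = 83.8200  ⇒  Var(R_m) = 83.8200 / 5 = 16.7640
β = Cov / Var(R_m) = -0.4140 / 16.7640 = -0.0247
MRP = 6.7% − 2.1% = 4.60%
E(R) = R_f + β × MRP = 2.1% + -0.0247 × 4.6% = 1.99%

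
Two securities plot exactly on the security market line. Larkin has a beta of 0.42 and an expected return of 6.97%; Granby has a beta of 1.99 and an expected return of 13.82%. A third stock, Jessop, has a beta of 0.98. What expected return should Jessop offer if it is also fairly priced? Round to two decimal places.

9.41%

MRP (SML slope) = (13.82% − 6.97%) / (1.99 − 0.42) = 6.85% / 1.57 = 4.3631%
R_f (intercept) = 6.97% − 0.42 × 4.3631% = 5.1375%
E(R_Jessop) = R_f + β × MRP = 5.1375% + 0.98 × 4.3631% = 9.41%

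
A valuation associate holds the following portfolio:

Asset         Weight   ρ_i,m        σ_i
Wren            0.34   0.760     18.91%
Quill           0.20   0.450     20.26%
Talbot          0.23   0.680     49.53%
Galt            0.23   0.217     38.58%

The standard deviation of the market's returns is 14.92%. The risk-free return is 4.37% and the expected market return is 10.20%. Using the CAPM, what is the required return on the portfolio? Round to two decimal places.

10.77%

β_Wren = 0.760 × 18.91% / 14.92% = 0.9632
β_Quill = 0.450 × 20.26% / 14.92% = 0.6111
β_Talbot = 0.680 × 49.53% / 14.92% = 2.2574
β_Galt = 0.217 × 38.58% / 14.92% = 0.5611
β_P = Σ w_i β_i = 0.34×0.9632 + 0.20×0.6111 + 0.23×2.2574 + 0.23×0.5611 = 1.0980
MRP = 10.20% − 4.37% = 5.83%
E(R_P) = R_f + β_P × MRP = 4.37% + 1.0980 × 5.83% = 10.77%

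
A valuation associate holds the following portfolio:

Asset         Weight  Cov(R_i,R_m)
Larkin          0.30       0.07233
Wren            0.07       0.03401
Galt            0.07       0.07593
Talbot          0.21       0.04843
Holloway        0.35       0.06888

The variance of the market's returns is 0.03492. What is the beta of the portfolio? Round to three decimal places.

β_Larkin = 0.07233 / 0.03492 = 2.0713
β_Wren = 0.03401 / 0.03492 = 0.9739
β_Galt = 0.07593 / 0.03492 = 2.1744
β_Talbot = 0.04843 / 0.03492 = 1.3869
β_Holloway = 0.06888 / 0.03492 = 1.9725
β_P = Σ w_i β_i = 0.30×2.0713 + 0.07×0.9739 + 0.07×2.1744 + 0.21×1.3869 + 0.35×1.9725 = 1.8234

1.823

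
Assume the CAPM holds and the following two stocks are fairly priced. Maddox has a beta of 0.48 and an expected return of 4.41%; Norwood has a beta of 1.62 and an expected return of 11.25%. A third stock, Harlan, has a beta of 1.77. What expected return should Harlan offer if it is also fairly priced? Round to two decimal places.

12.15%

MRP (SML slope) = (11.25% − 4.41%) / (1.62 − 0.48) = 6.84% / 1.14 = 6.0000%
R_f (intercept) = 4.41% − 0.48 × 6.0000% = 1.5300%
E(R_Harlan) = R_f + β × MRP = 1.5300% + 1.77 × 6.0000% = 12.15%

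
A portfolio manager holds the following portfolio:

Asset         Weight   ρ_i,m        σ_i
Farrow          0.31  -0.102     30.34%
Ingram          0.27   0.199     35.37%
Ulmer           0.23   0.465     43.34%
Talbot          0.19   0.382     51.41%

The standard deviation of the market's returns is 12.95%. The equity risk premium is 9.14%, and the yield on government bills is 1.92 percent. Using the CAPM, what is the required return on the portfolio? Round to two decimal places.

8.49%

β_Farrow = -0.102 × 30.34% / 12.95% = -0.2390
β_Ingram = 0.199 × 35.37% / 12.95% = 0.5435
β_Ulmer = 0.465 × 43.34% / 12.95% = 1.5562
β_Talbot = 0.382 × 51.41% / 12.95% = 1.5165
β_P = Σ w_i β_i = 0.31×-0.2390 + 0.27×0.5435 + 0.23×1.5562 + 0.19×1.5165 = 0.7187
E(R_P) = R_f + β_P × MRP = 1.92% + 0.7187 × 9.14% = 8.49%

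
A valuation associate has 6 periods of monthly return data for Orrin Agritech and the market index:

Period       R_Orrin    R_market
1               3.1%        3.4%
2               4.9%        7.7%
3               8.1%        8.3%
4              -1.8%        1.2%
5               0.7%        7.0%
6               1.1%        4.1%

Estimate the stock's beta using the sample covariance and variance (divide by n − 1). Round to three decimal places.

Mean R_i = (3.1 + 4.9 + 8.1 − 1.8 + 0.7 + 1.1) / 6 = 2.6833%
Mean R_m = (3.4 + 7.7 + 8.3 + 1.2 + 7.0 + 4.1) / 6 = 5.2833%
Σ(R_i − R̄_i)(R_m − R̄_m) = 37.6883  ⇒  Cov = 37.6883 / 5 = 7.5377
Σ(R_m − R̄_m)² = 39.5083  ⇒  Var(R_m) = 39.5083 / 5 = 7.9017
β = Cov / Var(R_m) = 7.5377 / 7.9017 = 0.9539

0.954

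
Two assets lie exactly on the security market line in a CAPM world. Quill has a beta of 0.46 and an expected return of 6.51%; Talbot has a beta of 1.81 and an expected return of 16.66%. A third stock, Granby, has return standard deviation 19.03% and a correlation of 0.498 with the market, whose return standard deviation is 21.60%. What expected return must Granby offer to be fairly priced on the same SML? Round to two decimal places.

6.35%

MRP = (16.66% − 6.51%) / (1.81 − 0.46) = 7.5185%
R_f = 6.51% − 0.46 × 7.5185% = 3.0515%
β_Granby = ρ·σ_i/σ_m = 0.498 × 19.03 / 21.60 = 0.4387
E(R_Granby) = R_f + β × MRP = 3.0515% + 0.4387 × 7.5185% = 6.35%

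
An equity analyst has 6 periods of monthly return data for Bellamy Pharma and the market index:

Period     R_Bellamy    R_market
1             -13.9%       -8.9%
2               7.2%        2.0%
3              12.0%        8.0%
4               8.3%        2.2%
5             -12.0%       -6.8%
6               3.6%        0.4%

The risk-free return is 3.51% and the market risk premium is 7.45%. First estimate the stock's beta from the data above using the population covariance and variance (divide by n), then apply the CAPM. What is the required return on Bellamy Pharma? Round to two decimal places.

Mean R_i = (-13.9 + 7.2 + 12.0 + 8.3 − 12.0 + 3.6) / 6 = 0.8667%
Mean R_m = (-8.9 + 2.0 + 8.0 + 2.2 − 6.8 + 0.4) / 6 = -0.5167%
Σ(R_i − R̄_i)(R_m − R̄_m) = 338.0967  ⇒  Cov = 338.0967 / 6 = 56.3495
Σ(R_m − R̄_m)² = 196.8483  ⇒  Var(R_m) = 196.8483 / 6 = 32.8081
β = Cov / Var(R_m) = 56.3495 / 32.8081 = 1.7175
E(R) = R_f + β × MRP = 3.51% + 1.7175 × 7.45% = 16.31%

16.31%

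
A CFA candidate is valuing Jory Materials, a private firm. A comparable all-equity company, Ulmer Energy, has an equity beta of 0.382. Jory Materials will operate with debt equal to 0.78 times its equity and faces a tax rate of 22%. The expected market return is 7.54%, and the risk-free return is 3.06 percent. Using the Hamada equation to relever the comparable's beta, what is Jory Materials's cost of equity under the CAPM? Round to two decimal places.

β_L = β_U × [1 + (1 − t)(D/E)] = 0.382 × [1 + (1 − 0.22) × 0.78]
    = 0.382 × [1 + 0.78 × 0.78] = 0.382 × 1.6084 = 0.6144
MRP = 7.54% − 3.06% = 4.48%
E(R) = R_f + β_L × MRP = 3.06% + 0.6144 × 4.48% = 5.81%

5.81%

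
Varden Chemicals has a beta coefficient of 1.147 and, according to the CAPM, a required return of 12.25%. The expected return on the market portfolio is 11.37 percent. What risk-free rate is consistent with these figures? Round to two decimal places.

5.38%

E(R) = R_f + β(E(R_m) − R_f) = R_f(1 − β) + β·E(R_m)
12.25% = R_f × (1 − 1.147) + 1.147 × 11.37%
12.25% = R_f × -0.147 + 13.04139%
R_f = (12.25% − 13.04139%) / -0.147 = 5.38%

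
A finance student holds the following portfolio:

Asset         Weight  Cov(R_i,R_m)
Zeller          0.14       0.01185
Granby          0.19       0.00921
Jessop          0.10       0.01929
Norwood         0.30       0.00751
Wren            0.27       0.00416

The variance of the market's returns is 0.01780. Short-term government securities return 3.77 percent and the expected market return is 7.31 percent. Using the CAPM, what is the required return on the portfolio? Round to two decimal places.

β_Zeller = 0.01185 / 0.01780 = 0.6657
β_Granby = 0.00921 / 0.01780 = 0.5174
β_Jessop = 0.01929 / 0.01780 = 1.0837
β_Norwood = 0.00751 / 0.01780 = 0.4219
β_Wren = 0.00416 / 0.01780 = 0.2337
β_P = Σ w_i β_i = 0.14×0.6657 + 0.19×0.5174 + 0.10×1.0837 + 0.30×0.4219 + 0.27×0.2337 = 0.4895
MRP = 7.31% − 3.77% = 3.54%
E(R_P) = R_f + β_P × MRP = 3.77% + 0.4895 × 3.54% = 5.50%

5.50%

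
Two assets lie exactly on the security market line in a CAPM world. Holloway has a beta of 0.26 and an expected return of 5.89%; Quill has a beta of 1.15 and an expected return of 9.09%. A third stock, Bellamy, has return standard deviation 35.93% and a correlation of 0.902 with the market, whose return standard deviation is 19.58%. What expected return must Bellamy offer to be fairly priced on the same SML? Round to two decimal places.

MRP = (9.09% − 5.89%) / (1.15 − 0.26) = 3.5955%
R_f = 5.89% − 0.26 × 3.5955% = 4.9552%
β_Bellamy = ρ·σ_i/σ_m = 0.902 × 35.93 / 19.58 = 1.6552
E(R_Bellamy) = R_f + β × MRP = 4.9552% + 1.6552 × 3.5955% = 10.91%

10.91%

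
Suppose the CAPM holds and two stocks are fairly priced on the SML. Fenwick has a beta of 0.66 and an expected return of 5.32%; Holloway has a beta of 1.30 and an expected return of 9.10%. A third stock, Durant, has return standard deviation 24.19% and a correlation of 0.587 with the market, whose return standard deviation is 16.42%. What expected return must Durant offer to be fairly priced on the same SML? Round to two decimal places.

6.53%

MRP = (9.10% − 5.32%) / (1.30 − 0.66) = 5.9063%
R_f = 5.32% − 0.66 × 5.9063% = 1.4218%
β_Durant = ρ·σ_i/σ_m = 0.587 × 24.19 / 16.42 = 0.8648
E(R_Durant) = R_f + β × MRP = 1.4218% + 0.8648 × 5.9063% = 6.53%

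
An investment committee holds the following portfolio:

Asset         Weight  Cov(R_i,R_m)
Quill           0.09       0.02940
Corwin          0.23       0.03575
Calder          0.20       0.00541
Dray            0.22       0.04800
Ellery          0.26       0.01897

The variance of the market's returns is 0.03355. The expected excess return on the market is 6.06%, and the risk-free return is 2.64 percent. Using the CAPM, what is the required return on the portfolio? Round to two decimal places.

β_Quill = 0.02940 / 0.03355 = 0.8763
β_Corwin = 0.03575 / 0.03355 = 1.0656
β_Calder = 0.00541 / 0.03355 = 0.1613
β_Dray = 0.04800 / 0.03355 = 1.4307
β_Ellery = 0.01897 / 0.03355 = 0.5654
β_P = Σ w_i β_i = 0.09×0.8763 + 0.23×1.0656 + 0.20×0.1613 + 0.22×1.4307 + 0.26×0.5654 = 0.8180
E(R_P) = R_f + β_P × MRP = 2.64% + 0.8180 × 6.06% = 7.60%

7.60%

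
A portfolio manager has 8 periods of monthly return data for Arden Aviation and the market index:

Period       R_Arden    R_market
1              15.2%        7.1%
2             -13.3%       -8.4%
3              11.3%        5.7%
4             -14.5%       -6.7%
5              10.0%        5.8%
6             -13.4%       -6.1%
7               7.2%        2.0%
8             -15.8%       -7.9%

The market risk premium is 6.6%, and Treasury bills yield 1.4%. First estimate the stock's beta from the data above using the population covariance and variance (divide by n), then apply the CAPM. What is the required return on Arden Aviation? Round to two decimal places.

14.46%

Mean R_i = (15.2 − 13.3 + 11.3 − 14.5 + 10.0 − 13.4 + 7.2 − 15.8) / 8 = -1.6625%
Mean R_m = (7.1 − 8.4 + 5.7 − 6.7 + 5.8 − 6.1 + 2.0 − 7.9) / 8 = -1.0625%
Σ(R_i − R̄_i)(R_m − R̄_m) = 646.0288  ⇒  Cov = 646.0288 / 8 = 80.7536
Σ(R_m − R̄_m)² = 326.5788  ⇒  Var(R_m) = 326.5788 / 8 = 40.8224
β = Cov / Var(R_m) = 80.7536 / 40.8224 = 1.9782
E(R) = R_f + β × MRP = 1.4% + 1.9782 × 6.6% = 14.46%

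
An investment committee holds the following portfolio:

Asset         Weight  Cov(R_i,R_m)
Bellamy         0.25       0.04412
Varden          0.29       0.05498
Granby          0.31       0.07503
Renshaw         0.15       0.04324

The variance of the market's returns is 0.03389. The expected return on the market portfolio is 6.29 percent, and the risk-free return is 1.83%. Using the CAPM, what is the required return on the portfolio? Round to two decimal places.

β_Bellamy = 0.04412 / 0.03389 = 1.3019
β_Varden = 0.05498 / 0.03389 = 1.6223
β_Granby = 0.07503 / 0.03389 = 2.2139
β_Renshaw = 0.04324 / 0.03389 = 1.2759
β_P = Σ w_i β_i = 0.25×1.3019 + 0.29×1.6223 + 0.31×2.2139 + 0.15×1.2759 = 1.6736
MRP = 6.29% − 1.83% = 4.46%
E(R_P) = R_f + β_P × MRP = 1.83% + 1.6736 × 4.46% = 9.29%

9.29%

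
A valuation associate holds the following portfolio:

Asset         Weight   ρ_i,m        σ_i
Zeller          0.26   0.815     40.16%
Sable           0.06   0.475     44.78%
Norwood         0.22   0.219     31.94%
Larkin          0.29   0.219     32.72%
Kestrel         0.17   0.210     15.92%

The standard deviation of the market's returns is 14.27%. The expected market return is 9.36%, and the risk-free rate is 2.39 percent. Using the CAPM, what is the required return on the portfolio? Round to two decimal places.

9.21%

β_Zeller = 0.815 × 40.16% / 14.27% = 2.2937
β_Sable = 0.475 × 44.78% / 14.27% = 1.4906
β_Norwood = 0.219 × 31.94% / 14.27% = 0.4902
β_Larkin = 0.219 × 32.72% / 14.27% = 0.5021
β_Kestrel = 0.210 × 15.92% / 14.27% = 0.2343
β_P = Σ w_i β_i = 0.26×2.2937 + 0.06×1.4906 + 0.22×0.4902 + 0.29×0.5021 + 0.17×0.2343 = 0.9791
MRP = 9.36% − 2.39% = 6.97%
E(R_P) = R_f + β_P × MRP = 2.39% + 0.9791 × 6.97% = 9.21%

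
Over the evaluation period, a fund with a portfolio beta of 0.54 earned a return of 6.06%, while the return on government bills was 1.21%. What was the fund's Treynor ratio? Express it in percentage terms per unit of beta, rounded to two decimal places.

8.98%

Treynor = (R_P − R_f) / β_P = (6.06% − 1.21%) / 0.5400 = 4.85% / 0.5400 = 8.98%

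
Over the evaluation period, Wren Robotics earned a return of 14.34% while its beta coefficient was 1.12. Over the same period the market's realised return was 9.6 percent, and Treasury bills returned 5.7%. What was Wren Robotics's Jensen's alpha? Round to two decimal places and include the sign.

+4.27%

Market excess return = 9.6% − 5.7% = 3.90%
CAPM benchmark = R_f + β(R_m − R_f) = 5.7% + 1.12 × 3.9% = 10.0680%
α = actual − benchmark = 14.34% − 10.0680% = +4.27%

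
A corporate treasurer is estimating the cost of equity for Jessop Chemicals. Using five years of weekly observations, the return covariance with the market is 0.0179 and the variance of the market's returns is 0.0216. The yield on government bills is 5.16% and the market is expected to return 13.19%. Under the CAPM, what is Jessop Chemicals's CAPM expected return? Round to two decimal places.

β = Cov(R_i, R_m) / Var(R_m) = 0.0179 / 0.0216 = 0.8287
MRP = 13.19% − 5.16% = 8.03%
E(R) = R_f + β × MRP = 5.16% + 0.8287 × 8.03% = 11.81%

11.81%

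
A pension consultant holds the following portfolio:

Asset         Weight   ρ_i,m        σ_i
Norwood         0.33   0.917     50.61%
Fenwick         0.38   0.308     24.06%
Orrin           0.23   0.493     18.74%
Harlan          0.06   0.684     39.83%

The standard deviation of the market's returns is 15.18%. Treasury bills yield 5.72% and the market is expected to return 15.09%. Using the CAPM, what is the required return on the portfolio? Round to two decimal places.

19.23%

β_Norwood = 0.917 × 50.61% / 15.18% = 3.0573
β_Fenwick = 0.308 × 24.06% / 15.18% = 0.4882
β_Orrin = 0.493 × 18.74% / 15.18% = 0.6086
β_Harlan = 0.684 × 39.83% / 15.18% = 1.7947
β_P = Σ w_i β_i = 0.33×3.0573 + 0.38×0.4882 + 0.23×0.6086 + 0.06×1.7947 = 1.4421
MRP = 15.09% − 5.72% = 9.37%
E(R_P) = R_f + β_P × MRP = 5.72% + 1.4421 × 9.37% = 19.23%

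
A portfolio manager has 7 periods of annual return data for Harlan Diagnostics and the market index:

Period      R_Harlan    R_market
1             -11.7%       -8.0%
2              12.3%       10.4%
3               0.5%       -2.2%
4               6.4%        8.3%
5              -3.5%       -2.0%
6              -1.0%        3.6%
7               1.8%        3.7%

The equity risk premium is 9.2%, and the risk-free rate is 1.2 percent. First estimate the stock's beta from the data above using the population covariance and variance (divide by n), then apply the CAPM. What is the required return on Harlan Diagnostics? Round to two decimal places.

11.32%

Mean R_i = (-11.7 + 12.3 + 0.5 + 6.4 − 3.5 − 1.0 + 1.8) / 7 = 0.6857%
Mean R_m = (-8.0 + 10.4 − 2.2 + 8.3 − 2.0 + 3.6 + 3.7) / 7 = 1.9714%
Σ(R_i − R̄_i)(R_m − R̄_m) = 274.1371  ⇒  Cov = 274.1371 / 7 = 39.1624
Σ(R_m − R̄_m)² = 249.3343  ⇒  Var(R_m) = 249.3343 / 7 = 35.6192
β = Cov / Var(R_m) = 39.1624 / 35.6192 = 1.0995
E(R) = R_f + β × MRP = 1.2% + 1.0995 × 9.2% = 11.32%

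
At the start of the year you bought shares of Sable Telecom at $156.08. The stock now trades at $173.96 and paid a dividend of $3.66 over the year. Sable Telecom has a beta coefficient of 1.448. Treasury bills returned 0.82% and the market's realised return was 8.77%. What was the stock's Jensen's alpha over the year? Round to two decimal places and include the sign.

Realised HPR = (P1 + D1 − P0) / P0 = (173.96 + 3.66 − 156.08) / 156.08 = 21.54 / 156.08 = 13.8006%
MRP = 8.77% − 0.82% = 7.95%
CAPM required = R_f + β·MRP = 0.82% + 1.448 × 7.95% = 12.33160%
α = realised − required = 13.8006% − 12.33160% = +1.47%

+1.47%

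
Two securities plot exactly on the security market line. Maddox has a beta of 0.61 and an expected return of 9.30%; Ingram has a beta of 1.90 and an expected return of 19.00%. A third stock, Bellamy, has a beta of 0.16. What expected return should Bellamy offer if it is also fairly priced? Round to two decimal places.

MRP (SML slope) = (19.00% − 9.30%) / (1.90 − 0.61) = 9.70% / 1.29 = 7.5194%
R_f (intercept) = 9.30% − 0.61 × 7.5194% = 4.7132%
E(R_Bellamy) = R_f + β × MRP = 4.7132% + 0.16 × 7.5194% = 5.92%

5.92%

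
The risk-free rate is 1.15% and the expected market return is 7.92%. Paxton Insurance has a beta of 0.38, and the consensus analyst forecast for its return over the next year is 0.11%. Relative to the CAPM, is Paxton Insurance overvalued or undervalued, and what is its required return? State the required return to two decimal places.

Overvalued; required return 3.72%

MRP = 7.92% − 1.15% = 6.77%
Required return = R_f + β·MRP = 1.15% + 0.38 × 6.77% = 3.72%
Forecast 0.11% < required 3.72% → the stock plots below the SML → overvalued.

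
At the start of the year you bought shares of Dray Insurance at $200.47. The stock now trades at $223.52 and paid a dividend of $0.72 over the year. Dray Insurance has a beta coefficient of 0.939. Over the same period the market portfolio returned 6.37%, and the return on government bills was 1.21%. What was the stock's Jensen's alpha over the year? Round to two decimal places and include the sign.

+5.80%

Realised HPR = (P1 + D1 − P0) / P0 = (223.52 + 0.72 − 200.47) / 200.47 = 23.77 / 200.47 = 11.8571%
MRP = 6.37% − 1.21% = 5.16%
CAPM required = R_f + β·MRP = 1.21% + 0.939 × 5.16% = 6.05524%
α = realised − required = 11.8571% − 6.05524% = +5.80%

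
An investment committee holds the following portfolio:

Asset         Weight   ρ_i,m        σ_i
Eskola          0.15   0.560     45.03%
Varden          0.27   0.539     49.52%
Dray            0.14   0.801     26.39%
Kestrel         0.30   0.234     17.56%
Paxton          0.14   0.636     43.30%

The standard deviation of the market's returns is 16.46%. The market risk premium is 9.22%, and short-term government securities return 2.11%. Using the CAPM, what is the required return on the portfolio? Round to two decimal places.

12.77%

β_Eskola = 0.560 × 45.03% / 16.46% = 1.5320
β_Varden = 0.539 × 49.52% / 16.46% = 1.6216
β_Dray = 0.801 × 26.39% / 16.46% = 1.2842
β_Kestrel = 0.234 × 17.56% / 16.46% = 0.2496
β_Paxton = 0.636 × 43.30% / 16.46% = 1.6731
β_P = Σ w_i β_i = 0.15×1.5320 + 0.27×1.6216 + 0.14×1.2842 + 0.30×0.2496 + 0.14×1.6731 = 1.1565
E(R_P) = R_f + β_P × MRP = 2.11% + 1.1565 × 9.22% = 12.77%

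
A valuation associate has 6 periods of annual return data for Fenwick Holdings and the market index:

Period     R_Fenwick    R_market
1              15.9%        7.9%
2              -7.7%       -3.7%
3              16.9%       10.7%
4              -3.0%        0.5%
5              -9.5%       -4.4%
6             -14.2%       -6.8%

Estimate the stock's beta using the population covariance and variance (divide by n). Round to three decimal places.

Mean R_i = (15.9 − 7.7 + 16.9 − 3.0 − 9.5 − 14.2) / 6 = -0.2667%
Mean R_m = (7.9 − 3.7 + 10.7 + 0.5 − 4.4 − 6.8) / 6 = 0.7000%
Σ(R_i − R̄_i)(R_m − R̄_m) = 472.9100  ⇒  Cov = 472.9100 / 6 = 78.8183
Σ(R_m − R̄_m)² = 253.5000  ⇒  Var(R_m) = 253.5000 / 6 = 42.2500
β = Cov / Var(R_m) = 78.8183 / 42.2500 = 1.8655

1.866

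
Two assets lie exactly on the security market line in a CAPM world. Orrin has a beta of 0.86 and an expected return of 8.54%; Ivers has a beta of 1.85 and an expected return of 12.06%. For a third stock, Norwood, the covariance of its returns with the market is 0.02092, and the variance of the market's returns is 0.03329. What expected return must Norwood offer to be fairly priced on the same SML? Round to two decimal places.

MRP = (12.06% − 8.54%) / (1.85 − 0.86) = 3.5556%
R_f = 8.54% − 0.86 × 3.5556% = 5.4822%
β_Norwood = Cov / Var(R_m) = 0.02092 / 0.03329 = 0.6284
E(R_Norwood) = R_f + β × MRP = 5.4822% + 0.6284 × 3.5556% = 7.72%

7.72%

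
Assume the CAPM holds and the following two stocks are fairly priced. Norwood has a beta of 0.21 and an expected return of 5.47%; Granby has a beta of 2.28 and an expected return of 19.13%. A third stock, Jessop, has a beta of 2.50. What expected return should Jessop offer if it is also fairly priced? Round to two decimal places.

20.58%

MRP (SML slope) = (19.13% − 5.47%) / (2.28 − 0.21) = 13.66% / 2.07 = 6.5990%
R_f (intercept) = 5.47% − 0.21 × 6.5990% = 4.0842%
E(R_Jessop) = R_f + β × MRP = 4.0842% + 2.50 × 6.5990% = 20.58%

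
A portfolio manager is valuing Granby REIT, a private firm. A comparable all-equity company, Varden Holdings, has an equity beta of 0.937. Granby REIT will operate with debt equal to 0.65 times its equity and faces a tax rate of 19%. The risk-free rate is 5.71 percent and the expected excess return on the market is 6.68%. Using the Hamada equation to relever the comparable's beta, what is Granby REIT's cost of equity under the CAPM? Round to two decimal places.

15.26%

β_L = β_U × [1 + (1 − t)(D/E)] = 0.937 × [1 + (1 − 0.19) × 0.65]
    = 0.937 × [1 + 0.81 × 0.65] = 0.937 × 1.5265 = 1.4303
E(R) = R_f + β_L × MRP = 5.71% + 1.4303 × 6.68% = 15.26%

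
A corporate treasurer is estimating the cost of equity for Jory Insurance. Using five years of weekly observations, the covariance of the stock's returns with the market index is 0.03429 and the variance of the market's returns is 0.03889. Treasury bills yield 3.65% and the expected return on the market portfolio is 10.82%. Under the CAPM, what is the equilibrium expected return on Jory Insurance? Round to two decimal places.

9.97%

β = Cov(R_i, R_m) / Var(R_m) = 0.03429 / 0.03889 = 0.8817
MRP = 10.82% − 3.65% = 7.17%
E(R) = R_f + β × MRP = 3.65% + 0.8817 × 7.17% = 9.97%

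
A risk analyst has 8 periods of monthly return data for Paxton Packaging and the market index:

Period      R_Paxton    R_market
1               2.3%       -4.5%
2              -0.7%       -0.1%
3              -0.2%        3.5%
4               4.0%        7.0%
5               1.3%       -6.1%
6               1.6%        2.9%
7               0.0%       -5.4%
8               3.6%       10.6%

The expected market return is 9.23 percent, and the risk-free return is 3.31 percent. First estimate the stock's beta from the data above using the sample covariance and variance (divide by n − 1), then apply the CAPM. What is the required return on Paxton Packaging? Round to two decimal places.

Mean R_i = (2.3 − 0.7 − 0.2 + 4.0 + 1.3 + 1.6 + 0.0 + 3.6) / 8 = 1.4875%
Mean R_m = (-4.5 − 0.1 + 3.5 + 7.0 − 6.1 + 2.9 − 5.4 + 10.6) / 8 = 0.9875%
Σ(R_i − R̄_i)(R_m − R̄_m) = 40.1388  ⇒  Cov = 40.1388 / 7 = 5.7341
Σ(R_m − R̄_m)² = 260.8488  ⇒  Var(R_m) = 260.8488 / 7 = 37.2641
β = Cov / Var(R_m) = 5.7341 / 37.2641 = 0.1539
MRP = 9.23% − 3.31% = 5.92%
E(R) = R_f + β × MRP = 3.31% + 0.1539 × 5.92% = 4.22%

4.22%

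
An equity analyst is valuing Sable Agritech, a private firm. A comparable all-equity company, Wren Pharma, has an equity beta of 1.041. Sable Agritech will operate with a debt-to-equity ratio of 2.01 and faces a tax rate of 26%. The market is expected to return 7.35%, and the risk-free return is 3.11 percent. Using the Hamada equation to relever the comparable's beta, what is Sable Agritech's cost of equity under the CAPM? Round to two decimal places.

β_L = β_U × [1 + (1 − t)(D/E)] = 1.041 × [1 + (1 − 0.26) × 2.01]
    = 1.041 × [1 + 0.74 × 2.01] = 1.041 × 2.4874 = 2.5894
MRP = 7.35% − 3.11% = 4.24%
E(R) = R_f + β_L × MRP = 3.11% + 2.5894 × 4.24% = 14.09%

14.09%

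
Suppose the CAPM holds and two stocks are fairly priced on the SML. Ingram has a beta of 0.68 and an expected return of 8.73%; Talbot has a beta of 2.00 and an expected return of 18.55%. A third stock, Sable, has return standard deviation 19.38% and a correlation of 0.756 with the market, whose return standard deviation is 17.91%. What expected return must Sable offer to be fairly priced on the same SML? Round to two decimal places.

MRP = (18.55% − 8.73%) / (2.00 − 0.68) = 7.4394%
R_f = 8.73% − 0.68 × 7.4394% = 3.6712%
β_Sable = ρ·σ_i/σ_m = 0.756 × 19.38 / 17.91 = 0.8181
E(R_Sable) = R_f + β × MRP = 3.6712% + 0.8181 × 7.4394% = 9.76%

9.76%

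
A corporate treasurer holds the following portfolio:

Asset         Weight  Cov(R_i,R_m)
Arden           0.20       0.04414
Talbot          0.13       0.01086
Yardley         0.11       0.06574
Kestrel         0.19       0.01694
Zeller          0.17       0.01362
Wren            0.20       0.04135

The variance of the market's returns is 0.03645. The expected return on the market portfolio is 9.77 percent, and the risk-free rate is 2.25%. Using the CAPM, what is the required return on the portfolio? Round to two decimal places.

8.70%

β_Arden = 0.04414 / 0.03645 = 1.2110
β_Talbot = 0.01086 / 0.03645 = 0.2979
β_Yardley = 0.06574 / 0.03645 = 1.8036
β_Kestrel = 0.01694 / 0.03645 = 0.4647
β_Zeller = 0.01362 / 0.03645 = 0.3737
β_Wren = 0.04135 / 0.03645 = 1.1344
β_P = Σ w_i β_i = 0.20×1.2110 + 0.13×0.2979 + 0.11×1.8036 + 0.19×0.4647 + 0.17×0.3737 + 0.20×1.1344 = 0.8580
MRP = 9.77% − 2.25% = 7.52%
E(R_P) = R_f + β_P × MRP = 2.25% + 0.8580 × 7.52% = 8.70%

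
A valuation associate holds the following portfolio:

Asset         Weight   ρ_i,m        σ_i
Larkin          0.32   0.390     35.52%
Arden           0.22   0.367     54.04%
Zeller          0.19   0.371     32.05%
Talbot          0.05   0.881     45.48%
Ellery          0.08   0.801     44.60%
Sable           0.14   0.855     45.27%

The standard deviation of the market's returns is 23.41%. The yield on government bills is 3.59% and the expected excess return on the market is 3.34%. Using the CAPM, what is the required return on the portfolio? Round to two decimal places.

6.63%

β_Larkin = 0.390 × 35.52% / 23.41% = 0.5917
β_Arden = 0.367 × 54.04% / 23.41% = 0.8472
β_Zeller = 0.371 × 32.05% / 23.41% = 0.5079
β_Talbot = 0.881 × 45.48% / 23.41% = 1.7116
β_Ellery = 0.801 × 44.60% / 23.41% = 1.5260
β_Sable = 0.855 × 45.27% / 23.41% = 1.6534
β_P = Σ w_i β_i = 0.32×0.5917 + 0.22×0.8472 + 0.19×0.5079 + 0.05×1.7116 + 0.08×1.5260 + 0.14×1.6534 = 0.9114
E(R_P) = R_f + β_P × MRP = 3.59% + 0.9114 × 3.34% = 6.63%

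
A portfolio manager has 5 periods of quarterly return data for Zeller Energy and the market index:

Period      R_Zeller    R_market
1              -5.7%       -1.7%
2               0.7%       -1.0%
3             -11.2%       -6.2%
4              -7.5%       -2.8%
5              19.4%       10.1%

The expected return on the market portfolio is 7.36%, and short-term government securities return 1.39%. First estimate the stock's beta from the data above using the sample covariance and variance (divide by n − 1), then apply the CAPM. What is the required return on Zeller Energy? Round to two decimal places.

12.96%

Mean R_i = (-5.7 + 0.7 − 11.2 − 7.5 + 19.4) / 5 = -0.8600%
Mean R_m = (-1.7 − 1.0 − 6.2 − 2.8 + 10.1) / 5 = -0.3200%
Σ(R_i − R̄_i)(R_m − R̄_m) = 293.9940  ⇒  Cov = 293.9940 / 4 = 73.4985
Σ(R_m − R̄_m)² = 151.6680  ⇒  Var(R_m) = 151.6680 / 4 = 37.9170
β = Cov / Var(R_m) = 73.4985 / 37.9170 = 1.9384
MRP = 7.36% − 1.39% = 5.97%
E(R) = R_f + β × MRP = 1.39% + 1.9384 × 5.97% = 12.96%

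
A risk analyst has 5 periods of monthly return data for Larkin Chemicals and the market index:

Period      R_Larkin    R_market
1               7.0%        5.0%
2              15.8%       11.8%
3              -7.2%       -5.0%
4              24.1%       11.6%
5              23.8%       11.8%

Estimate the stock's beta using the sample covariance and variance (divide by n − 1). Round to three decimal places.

Mean R_i = (7.0 + 15.8 − 7.2 + 24.1 + 23.8) / 5 = 12.7000%
Mean R_m = (5.0 + 11.8 − 5.0 + 11.6 + 11.8) / 5 = 7.0400%
Σ(R_i − R̄_i)(R_m − R̄_m) = 370.8000  ⇒  Cov = 370.8000 / 4 = 92.7000
Σ(R_m − R̄_m)² = 215.2320  ⇒  Var(R_m) = 215.2320 / 4 = 53.8080
β = Cov / Var(R_m) = 92.7000 / 53.8080 = 1.7228

1.723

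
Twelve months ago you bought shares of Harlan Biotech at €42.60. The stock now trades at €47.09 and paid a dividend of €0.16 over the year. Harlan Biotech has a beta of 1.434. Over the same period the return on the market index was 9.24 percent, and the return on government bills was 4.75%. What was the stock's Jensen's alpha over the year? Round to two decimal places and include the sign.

Realised HPR = (P1 + D1 − P0) / P0 = (47.09 + 0.16 − 42.60) / 42.60 = 4.65 / 42.60 = 10.9155%
MRP = 9.24% − 4.75% = 4.49%
CAPM required = R_f + β·MRP = 4.75% + 1.434 × 4.49% = 11.18866%
α = realised − required = 10.9155% − 11.18866% = -0.27%

-0.27%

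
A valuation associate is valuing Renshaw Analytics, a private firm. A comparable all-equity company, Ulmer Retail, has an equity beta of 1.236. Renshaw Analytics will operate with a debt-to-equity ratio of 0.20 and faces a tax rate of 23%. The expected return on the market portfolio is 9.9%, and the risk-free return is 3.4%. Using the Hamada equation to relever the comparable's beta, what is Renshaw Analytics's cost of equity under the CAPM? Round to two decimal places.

β_L = β_U × [1 + (1 − t)(D/E)] = 1.236 × [1 + (1 − 0.23) × 0.20]
    = 1.236 × [1 + 0.77 × 0.20] = 1.236 × 1.1540 = 1.4263
MRP = 9.9% − 3.4% = 6.50%
E(R) = R_f + β_L × MRP = 3.4% + 1.4263 × 6.5% = 12.67%

12.67%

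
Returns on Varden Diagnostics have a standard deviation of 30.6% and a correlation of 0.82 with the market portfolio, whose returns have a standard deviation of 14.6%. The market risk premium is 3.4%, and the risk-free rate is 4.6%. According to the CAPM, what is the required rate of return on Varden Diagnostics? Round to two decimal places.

10.44%

β = ρ × σ_i / σ_m = 0.82 × 30.6% / 14.6% = 1.7186
E(R) = 4.6% + 1.7186 × 3.4% = 10.44%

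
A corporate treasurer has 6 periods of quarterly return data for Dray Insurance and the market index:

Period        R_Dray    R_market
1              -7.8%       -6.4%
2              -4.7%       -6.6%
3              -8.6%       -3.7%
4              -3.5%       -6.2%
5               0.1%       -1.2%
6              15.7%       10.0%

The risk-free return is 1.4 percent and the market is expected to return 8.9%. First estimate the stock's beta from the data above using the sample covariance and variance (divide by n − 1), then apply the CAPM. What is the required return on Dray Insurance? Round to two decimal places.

11.30%

Mean R_i = (-7.8 − 4.7 − 8.6 − 3.5 + 0.1 + 15.7) / 6 = -1.4667%
Mean R_m = (-6.4 − 6.6 − 3.7 − 6.2 − 1.2 + 10.0) / 6 = -2.3500%
Σ(R_i − R̄_i)(R_m − R̄_m) = 270.6600  ⇒  Cov = 270.6600 / 5 = 54.1320
Σ(R_m − R̄_m)² = 204.9550  ⇒  Var(R_m) = 204.9550 / 5 = 40.9910
β = Cov / Var(R_m) = 54.1320 / 40.9910 = 1.3206
MRP = 8.9% − 1.4% = 7.50%
E(R) = R_f + β × MRP = 1.4% + 1.3206 × 7.5% = 11.30%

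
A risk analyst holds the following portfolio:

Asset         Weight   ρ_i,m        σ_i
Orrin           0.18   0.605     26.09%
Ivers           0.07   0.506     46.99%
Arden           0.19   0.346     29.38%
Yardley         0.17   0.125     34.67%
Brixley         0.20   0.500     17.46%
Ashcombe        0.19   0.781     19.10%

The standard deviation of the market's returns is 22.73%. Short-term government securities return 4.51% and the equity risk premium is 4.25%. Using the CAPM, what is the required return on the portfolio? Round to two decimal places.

6.71%

β_Orrin = 0.605 × 26.09% / 22.73% = 0.6944
β_Ivers = 0.506 × 46.99% / 22.73% = 1.0461
β_Arden = 0.346 × 29.38% / 22.73% = 0.4472
β_Yardley = 0.125 × 34.67% / 22.73% = 0.1907
β_Brixley = 0.500 × 17.46% / 22.73% = 0.3841
β_Ashcombe = 0.781 × 19.10% / 22.73% = 0.6563
β_P = Σ w_i β_i = 0.18×0.6944 + 0.07×1.0461 + 0.19×0.4472 + 0.17×0.1907 + 0.20×0.3841 + 0.19×0.6563 = 0.5171
E(R_P) = R_f + β_P × MRP = 4.51% + 0.5171 × 4.25% = 6.71%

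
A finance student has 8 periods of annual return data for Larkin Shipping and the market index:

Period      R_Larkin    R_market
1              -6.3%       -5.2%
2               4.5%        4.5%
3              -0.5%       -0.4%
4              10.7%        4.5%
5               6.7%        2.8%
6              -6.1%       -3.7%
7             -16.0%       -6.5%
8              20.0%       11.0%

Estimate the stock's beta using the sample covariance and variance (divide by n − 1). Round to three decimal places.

Mean R_i = (-6.3 + 4.5 − 0.5 + 10.7 + 6.7 − 6.1 − 16.0 + 20.0) / 8 = 1.6250%
Mean R_m = (-5.2 + 4.5 − 0.4 + 4.5 + 2.8 − 3.7 − 6.5 + 11.0) / 8 = 0.8750%
Σ(R_i − R̄_i)(R_m − R̄_m) = 455.3150  ⇒  Cov = 455.3150 / 7 = 65.0450
Σ(R_m − R̄_m)² = 246.3550  ⇒  Var(R_m) = 246.3550 / 7 = 35.1936
β = Cov / Var(R_m) = 65.0450 / 35.1936 = 1.8482

1.848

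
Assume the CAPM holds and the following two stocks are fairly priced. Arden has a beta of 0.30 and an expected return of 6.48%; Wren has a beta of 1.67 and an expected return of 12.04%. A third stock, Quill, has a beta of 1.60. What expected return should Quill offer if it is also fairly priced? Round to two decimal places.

MRP (SML slope) = (12.04% − 6.48%) / (1.67 − 0.30) = 5.56% / 1.37 = 4.0584%
R_f (intercept) = 6.48% − 0.30 × 4.0584% = 5.2625%
E(R_Quill) = R_f + β × MRP = 5.2625% + 1.60 × 4.0584% = 11.76%

11.76%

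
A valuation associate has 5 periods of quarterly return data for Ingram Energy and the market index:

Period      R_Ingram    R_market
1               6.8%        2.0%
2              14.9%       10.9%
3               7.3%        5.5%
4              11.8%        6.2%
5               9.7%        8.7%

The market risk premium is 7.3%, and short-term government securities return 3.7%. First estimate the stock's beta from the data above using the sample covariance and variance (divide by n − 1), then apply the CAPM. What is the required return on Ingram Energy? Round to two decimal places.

Mean R_i = (6.8 + 14.9 + 7.3 + 11.8 + 9.7) / 5 = 10.1000%
Mean R_m = (2.0 + 10.9 + 5.5 + 6.2 + 8.7) / 5 = 6.6600%
Σ(R_i − R̄_i)(R_m − R̄_m) = 37.3800  ⇒  Cov = 37.3800 / 4 = 9.3450
Σ(R_m − R̄_m)² = 45.4120  ⇒  Var(R_m) = 45.4120 / 4 = 11.3530
β = Cov / Var(R_m) = 9.3450 / 11.3530 = 0.8231
E(R) = R_f + β × MRP = 3.7% + 0.8231 × 7.3% = 9.71%

9.71%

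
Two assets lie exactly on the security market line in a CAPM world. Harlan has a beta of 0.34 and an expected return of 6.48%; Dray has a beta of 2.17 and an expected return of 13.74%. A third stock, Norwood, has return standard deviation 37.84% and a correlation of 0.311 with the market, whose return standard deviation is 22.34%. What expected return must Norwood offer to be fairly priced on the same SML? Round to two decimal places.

MRP = (13.74% − 6.48%) / (2.17 − 0.34) = 3.9672%
R_f = 6.48% − 0.34 × 3.9672% = 5.1312%
β_Norwood = ρ·σ_i/σ_m = 0.311 × 37.84 / 22.34 = 0.5268
E(R_Norwood) = R_f + β × MRP = 5.1312% + 0.5268 × 3.9672% = 7.22%

7.22%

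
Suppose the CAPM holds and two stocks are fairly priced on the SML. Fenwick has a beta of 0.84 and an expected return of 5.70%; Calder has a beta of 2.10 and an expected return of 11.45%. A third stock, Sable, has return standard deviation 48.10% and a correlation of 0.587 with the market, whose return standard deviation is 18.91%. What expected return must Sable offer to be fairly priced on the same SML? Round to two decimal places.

MRP = (11.45% − 5.70%) / (2.10 − 0.84) = 4.5635%
R_f = 5.70% − 0.84 × 4.5635% = 1.8667%
β_Sable = ρ·σ_i/σ_m = 0.587 × 48.10 / 18.91 = 1.4931
E(R_Sable) = R_f + β × MRP = 1.8667% + 1.4931 × 4.5635% = 8.68%

8.68%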